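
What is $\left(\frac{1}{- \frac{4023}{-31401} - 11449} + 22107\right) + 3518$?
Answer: $\frac{341197847587}{13315038} \approx 25625.0$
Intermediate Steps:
$\left(\frac{1}{- \frac{4023}{-31401} - 11449} + 22107\right) + 3518 = \left(\frac{1}{\left(-4023\right) \left(- \frac{1}{31401}\right) - 11449} + 22107\right) + 3518 = \left(\frac{1}{\frac{149}{1163} - 11449} + 22107\right) + 3518 = \left(\frac{1}{- \frac{13315038}{1163}} + 22107\right) + 3518 = \left(- \frac{1163}{13315038} + 22107\right) + 3518 = \frac{294355543903}{13315038} + 3518 = \frac{341197847587}{13315038}$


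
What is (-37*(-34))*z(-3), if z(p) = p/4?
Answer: -1887/2 ≈ -943.50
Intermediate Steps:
z(p) = p/4 (z(p) = p*(¼) = p/4)
(-37*(-34))*z(-3) = (-37*(-34))*((¼)*(-3)) = 1258*(-¾) = -1887/2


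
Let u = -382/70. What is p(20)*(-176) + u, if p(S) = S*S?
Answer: -2464191/35 ≈ -70406.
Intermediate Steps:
p(S) = S**2
u = -191/35 (u = -382*1/70 = -191/35 ≈ -5.4571)
p(20)*(-176) + u = 20**2*(-176) - 191/35 = 400*(-176) - 191/35 = -70400 - 191/35 = -2464191/35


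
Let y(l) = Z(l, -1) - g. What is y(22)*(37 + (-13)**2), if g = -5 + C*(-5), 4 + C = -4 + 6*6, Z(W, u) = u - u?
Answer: 29870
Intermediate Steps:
Z(W, u) = 0
C = 28 (C = -4 + (-4 + 6*6) = -4 + (-4 + 36) = -4 + 32 = 28)
g = -145 (g = -5 + 28*(-5) = -5 - 140 = -145)
y(l) = 145 (y(l) = 0 - 1*(-145) = 0 + 145 = 145)
y(22)*(37 + (-13)**2) = 145*(37 + (-13)**2) = 145*(37 + 169) = 145*206 = 29870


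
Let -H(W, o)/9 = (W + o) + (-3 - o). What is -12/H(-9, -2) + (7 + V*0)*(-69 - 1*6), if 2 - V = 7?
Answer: -4726/9 ≈ -525.11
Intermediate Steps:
V = -5 (V = 2 - 1*7 = 2 - 7 = -5)
H(W, o) = 27 - 9*W (H(W, o) = -9*((W + o) + (-3 - o)) = -9*(-3 + W) = 27 - 9*W)
-12/H(-9, -2) + (7 + V*0)*(-69 - 1*6) = -12/(27 - 9*(-9)) + (7 - 5*0)*(-69 - 1*6) = -12/(27 + 81) + (7 + 0)*(-69 - 6) = -12/108 + 7*(-75) = -12*1/108 - 525 = -1/9 - 525 = -4726/9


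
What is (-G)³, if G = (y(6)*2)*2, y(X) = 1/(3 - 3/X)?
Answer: -512/125 ≈ -4.0960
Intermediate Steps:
G = 8/5 (G = (((⅓)*6/(-1 + 6))*2)*2 = (((⅓)*6/5)*2)*2 = (((⅓)*6*(⅕))*2)*2 = ((⅖)*2)*2 = (⅘)*2 = 8/5 ≈ 1.6000)
(-G)³ = (-1*8/5)³ = (-8/5)³ = -512/125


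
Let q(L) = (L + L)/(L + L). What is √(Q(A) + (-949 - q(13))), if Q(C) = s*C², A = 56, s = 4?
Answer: √11594 ≈ 107.68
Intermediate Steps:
Q(C) = 4*C²
q(L) = 1 (q(L) = (2*L)/((2*L)) = (2*L)*(1/(2*L)) = 1)
√(Q(A) + (-949 - q(13))) = √(4*56² + (-949 - 1*1)) = √(4*3136 + (-949 - 1)) = √(12544 - 950) = √11594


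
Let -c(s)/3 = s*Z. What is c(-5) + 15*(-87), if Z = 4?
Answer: -1245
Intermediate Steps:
c(s) = -12*s (c(s) = -3*s*4 = -12*s)
c(-5) + 15*(-87) = -12*(-5) + 15*(-87) = 60 - 1305 = -1245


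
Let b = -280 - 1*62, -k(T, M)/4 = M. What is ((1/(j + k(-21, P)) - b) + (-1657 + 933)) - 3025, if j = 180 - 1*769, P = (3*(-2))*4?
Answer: -1679652/493 ≈ -3407.0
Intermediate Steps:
P = -24 (P = -6*4 = -24)
k(T, M) = -4*M
b = -342 (b = -280 - 62 = -342)
j = -589 (j = 180 - 769 = -589)
((1/(j + k(-21, P)) - b) + (-1657 + 933)) - 3025 = ((1/(-589 - 4*(-24)) - 1*(-342)) + (-1657 + 933)) - 3025 = ((1/(-589 + 96) + 342) - 724) - 3025 = ((1/(-493) + 342) - 724) - 3025 = ((-1/493 + 342) - 724) - 3025 = (168605/493 - 724) - 3025 = -188327/493 - 3025 = -1679652/493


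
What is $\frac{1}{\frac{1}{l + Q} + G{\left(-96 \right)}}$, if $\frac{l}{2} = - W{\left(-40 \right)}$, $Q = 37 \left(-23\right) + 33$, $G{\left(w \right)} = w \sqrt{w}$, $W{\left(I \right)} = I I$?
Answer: $\frac{4018 i}{- i + 1542912 \sqrt{6}} \approx -2.813 \cdot 10^{-10} + 0.0010631 i$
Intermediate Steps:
$W{\left(I \right)} = I^{2}$
$G{\left(w \right)} = w^{\frac{3}{2}}$
$Q = -818$ ($Q = -851 + 33 = -818$)
$l = -3200$ ($l = 2 \left(- \left(-40\right)^{2}\right) = 2 \left(\left(-1\right) 1600\right) = 2 \left(-1600\right) = -3200$)
$\frac{1}{\frac{1}{l + Q} + G{\left(-96 \right)}} = \frac{1}{\frac{1}{-3200 - 818} + \left(-96\right)^{\frac{3}{2}}} = \frac{1}{\frac{1}{-4018} - 384 i \sqrt{6}} = \frac{1}{- \frac{1}{4018} - 384 i \sqrt{6}}$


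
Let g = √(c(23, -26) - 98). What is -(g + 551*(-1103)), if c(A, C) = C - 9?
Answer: 607753 - I*√133 ≈ 6.0775e+5 - 11.533*I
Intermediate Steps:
c(A, C) = -9 + C
g = I*√133 (g = √((-9 - 26) - 98) = √(-35 - 98) = √(-133) = I*√133 ≈ 11.533*I)
-(g + 551*(-1103)) = -(I*√133 + 551*(-1103)) = -(I*√133 - 607753) = -(-607753 + I*√133) = 607753 - I*√133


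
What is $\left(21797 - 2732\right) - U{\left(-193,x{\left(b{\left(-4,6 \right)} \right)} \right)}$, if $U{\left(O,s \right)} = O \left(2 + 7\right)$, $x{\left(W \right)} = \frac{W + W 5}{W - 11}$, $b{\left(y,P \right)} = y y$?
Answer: $20802$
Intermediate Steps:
$b{\left(y,P \right)} = y^{2}$
$x{\left(W \right)} = \frac{6 W}{-11 + W}$ ($x{\left(W \right)} = \frac{W + 5 W}{-11 + W} = \frac{6 W}{-11 + W}$)
$U{\left(O,s \right)} = 9 O$ ($U{\left(O,s \right)} = O 9 = 9 O$)
$\left(21797 - 2732\right) - U{\left(-193,x{\left(b{\left(-4,6 \right)} \right)} \right)} = \left(21797 - 2732\right) - 9 \left(-193\right) = \left(21797 - 2732\right) - -1737 = 19065 + 1737 = 20802$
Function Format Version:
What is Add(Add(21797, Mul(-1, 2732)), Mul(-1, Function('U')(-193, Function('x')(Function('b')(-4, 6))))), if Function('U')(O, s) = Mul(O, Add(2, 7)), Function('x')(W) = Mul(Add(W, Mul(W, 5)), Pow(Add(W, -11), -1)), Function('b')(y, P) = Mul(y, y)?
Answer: 20802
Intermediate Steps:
Function('b')(y, P) = Pow(y, 2)
Function('x')(W) = Mul(6, W, Pow(Add(-11, W), -1)) (Function('x')(W) = Mul(Add(W, Mul(5, W)), Pow(Add(-11, W), -1)) = Mul(Mul(6, W), Pow(Add(-11, W), -1)) = Mul(6, W, Pow(Add(-11, W), -1)))
Function('U')(O, s) = Mul(9, O) (Function('U')(O, s) = Mul(O, 9) = Mul(9, O))
Add(Add(21797, Mul(-1, 2732)), Mul(-1, Function('U')(-193, Function('x')(Function('b')(-4, 6))))) = Add(Add(21797, Mul(-1, 2732)), Mul(-1, Mul(9, -193))) = Add(Add(21797, -2732), Mul(-1, -1737)) = Add(19065, 1737) = 20802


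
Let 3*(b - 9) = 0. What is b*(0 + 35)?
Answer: 315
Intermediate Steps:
b = 9 (b = 9 + (⅓)*0 = 9 + 0 = 9)
b*(0 + 35) = 9*(0 + 35) = 9*35 = 315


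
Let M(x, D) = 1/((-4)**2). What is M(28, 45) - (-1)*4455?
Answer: 71281/16 ≈ 4455.1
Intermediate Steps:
M(x, D) = 1/16
M(28, 45) - (-1)*4455 = 1/16 - (-1)*4455 = 1/16 - 1*(-4455) = 1/16 + 4455 = 71281/16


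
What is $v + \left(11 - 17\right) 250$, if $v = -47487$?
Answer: $-48987$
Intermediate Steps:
$v + \left(11 - 17\right) 250 = -47487 + \left(11 - 17\right) 250 = -47487 - 1500 = -48987$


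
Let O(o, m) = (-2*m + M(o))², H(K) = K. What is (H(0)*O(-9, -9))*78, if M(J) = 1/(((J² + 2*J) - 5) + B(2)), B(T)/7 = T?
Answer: 0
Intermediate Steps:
B(T) = 7*T
M(J) = 1/(9 + J² + 2*J) (M(J) = 1/(((J² + 2*J) - 5) + 7*2) = 1/((-5 + J² + 2*J) + 14) = 1/(9 + J² + 2*J))
O(o, m) = (1/(9 + o² + 2*o) - 2*m)² (O(o, m) = (-2*m + 1/(9 + o² + 2*o))² = (1/(9 + o² + 2*o) - 2*m)²)
(H(0)*O(-9, -9))*78 = (0*(-1/(9 + (-9)² + 2*(-9)) + 2*(-9))²)*78 = (0*(-1/(9 + 81 - 18) - 18)²)*78 = (0*(-1/72 - 18)²)*78 = (0*(-1297/72)²)*78 = (0*(1682209/5184))*78 = 0*78 = 0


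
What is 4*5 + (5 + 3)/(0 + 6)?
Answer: 64/3 ≈ 21.333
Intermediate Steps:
4*5 + (5 + 3)/(0 + 6) = 20 + 8/6 = 20 + 8*(⅙) = 20 + 4/3 = 64/3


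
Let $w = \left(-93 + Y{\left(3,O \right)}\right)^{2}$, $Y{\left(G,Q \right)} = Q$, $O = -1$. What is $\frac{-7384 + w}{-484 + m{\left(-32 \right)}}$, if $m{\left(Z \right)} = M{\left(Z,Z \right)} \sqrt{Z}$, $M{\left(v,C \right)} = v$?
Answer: $- \frac{14641}{5563} + \frac{3872 i \sqrt{2}}{5563} \approx -2.6319 + 0.98433 i$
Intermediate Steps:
$m{\left(Z \right)} = Z^{\frac{3}{2}}$ ($m{\left(Z \right)} = Z \sqrt{Z} = Z^{\frac{3}{2}}$)
$w = 8836$ ($w = \left(-93 - 1\right)^{2} = \left(-94\right)^{2} = 8836$)
$\frac{-7384 + w}{-484 + m{\left(-32 \right)}} = \frac{-7384 + 8836}{-484 + \left(-32\right)^{\frac{3}{2}}} = \frac{1452}{-484 - 128 i \sqrt{2}}$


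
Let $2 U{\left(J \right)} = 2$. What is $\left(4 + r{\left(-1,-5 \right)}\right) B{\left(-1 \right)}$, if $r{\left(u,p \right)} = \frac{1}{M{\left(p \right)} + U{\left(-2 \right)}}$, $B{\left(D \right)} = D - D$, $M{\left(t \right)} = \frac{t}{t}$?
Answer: $0$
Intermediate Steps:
$M{\left(t \right)} = 1$
$U{\left(J \right)} = 1$ ($U{\left(J \right)} = \frac{1}{2} \cdot 2 = 1$)
$B{\left(D \right)} = 0$
$r{\left(u,p \right)} = \frac{1}{2}$ ($r{\left(u,p \right)} = \frac{1}{1 + 1} = \frac{1}{2}$)
$\left(4 + r{\left(-1,-5 \right)}\right) B{\left(-1 \right)} = \left(4 + \frac{1}{2}\right) 0 = \frac{9}{2} \cdot 0 = 0$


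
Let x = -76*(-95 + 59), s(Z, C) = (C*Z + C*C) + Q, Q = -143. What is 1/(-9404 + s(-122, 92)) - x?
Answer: -33671953/12307 ≈ -2736.0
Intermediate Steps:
s(Z, C) = -143 + C² + C*Z (s(Z, C) = (C*Z + C*C) - 143 = (C*Z + C²) - 143 = (C² + C*Z) - 143 = -143 + C² + C*Z)
x = 2736 (x = -76*(-36) = 2736)
1/(-9404 + s(-122, 92)) - x = 1/(-9404 + (-143 + 92² + 92*(-122))) - 1*2736 = 1/(-9404 + (-143 + 8464 - 11224)) - 2736 = 1/(-9404 - 2903) - 2736 = 1/(-12307) - 2736 = -1/12307 - 2736 = -33671953/12307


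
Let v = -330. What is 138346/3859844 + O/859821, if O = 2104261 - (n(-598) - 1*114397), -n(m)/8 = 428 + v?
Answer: 1447608780519/553129154654 ≈ 2.6171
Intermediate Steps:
n(m) = -784 (n(m) = -8*(428 - 330) = -8*98 = -784)
O = 2219442 (O = 2104261 - (-784 - 1*114397) = 2104261 - (-784 - 114397) = 2104261 - 1*(-115181) = 2104261 + 115181 = 2219442)
138346/3859844 + O/859821 = 138346/3859844 + 2219442/859821 = 138346*(1/3859844) + 2219442*(1/859821) = 69173/1929922 + 739814/286607 = 1447608780519/553129154654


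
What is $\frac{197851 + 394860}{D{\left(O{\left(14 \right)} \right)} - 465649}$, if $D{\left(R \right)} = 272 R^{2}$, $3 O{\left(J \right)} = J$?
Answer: $- \frac{5334399}{4137529} \approx -1.2893$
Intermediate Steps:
$O{\left(J \right)} = \frac{J}{3}$
$\frac{197851 + 394860}{D{\left(O{\left(14 \right)} \right)} - 465649} = \frac{197851 + 394860}{272 \left(\frac{1}{3} \cdot 14\right)^{2} - 465649} = \frac{592711}{272 \left(\frac{14}{3}\right)^{2} - 465649} = \frac{592711}{272 \cdot \frac{196}{9} - 465649} = \frac{592711}{\frac{53312}{9} - 465649} = \frac{592711}{- \frac{4137529}{9}} = 592711 \left(- \frac{9}{4137529}\right) = - \frac{5334399}{4137529}$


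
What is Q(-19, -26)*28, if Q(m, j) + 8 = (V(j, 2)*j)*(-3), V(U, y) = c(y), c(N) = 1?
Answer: 1960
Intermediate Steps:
V(U, y) = 1
Q(m, j) = -8 - 3*j (Q(m, j) = -8 + (1*j)*(-3) = -8 + j*(-3) = -8 - 3*j)
Q(-19, -26)*28 = (-8 - 3*(-26))*28 = (-8 + 78)*28 = 70*28 = 1960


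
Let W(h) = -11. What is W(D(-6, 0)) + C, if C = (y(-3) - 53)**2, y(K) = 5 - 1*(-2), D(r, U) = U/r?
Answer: 2105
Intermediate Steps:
y(K) = 7 (y(K) = 5 + 2 = 7)
C = 2116 (C = (7 - 53)**2 = (-46)**2 = 2116)
W(D(-6, 0)) + C = -11 + 2116 = 2105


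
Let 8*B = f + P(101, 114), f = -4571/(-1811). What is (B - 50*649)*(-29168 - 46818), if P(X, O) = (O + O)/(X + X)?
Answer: 1804022662857675/731644 ≈ 2.4657e+9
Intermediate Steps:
P(X, O) = O/X (P(X, O) = (2*O)/((2*X)) = (2*O)*(1/(2*X)) = O/X)
f = 4571/1811 (f = -4571*(-1/1811) = 4571/1811 ≈ 2.5240)
B = 668125/1463288 (B = (4571/1811 + 114/101)/8 = (⅛)*(668125/182911) = 668125/1463288 ≈ 0.45659)
(B - 50*649)*(-29168 - 46818) = (668125/1463288 - 50*649)*(-29168 - 46818) = (668125/1463288 - 32450)*(-75986) = -47483027475/1463288*(-75986) = 1804022662857675/731644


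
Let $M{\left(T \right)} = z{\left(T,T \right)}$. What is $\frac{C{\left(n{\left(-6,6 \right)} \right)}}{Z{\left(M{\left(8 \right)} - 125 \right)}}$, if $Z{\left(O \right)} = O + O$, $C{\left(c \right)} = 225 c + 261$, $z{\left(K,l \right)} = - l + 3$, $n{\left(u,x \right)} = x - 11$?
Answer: $\frac{216}{65} \approx 3.3231$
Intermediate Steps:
$n{\left(u,x \right)} = -11 + x$
$z{\left(K,l \right)} = 3 - l$
$M{\left(T \right)} = 3 - T$
$C{\left(c \right)} = 261 + 225 c$
$Z{\left(O \right)} = 2 O$
$\frac{C{\left(n{\left(-6,6 \right)} \right)}}{Z{\left(M{\left(8 \right)} - 125 \right)}} = \frac{261 + 225 \left(-11 + 6\right)}{2 \left(\left(3 - 8\right) - 125\right)} = \frac{261 + 225 \left(-5\right)}{2 \left(\left(3 - 8\right) - 125\right)} = \frac{261 - 1125}{2 \left(-5 - 125\right)} = - \frac{864}{2 \left(-130\right)} = - \frac{864}{-260} = \left(-864\right) \left(- \frac{1}{260}\right) = \frac{216}{65}$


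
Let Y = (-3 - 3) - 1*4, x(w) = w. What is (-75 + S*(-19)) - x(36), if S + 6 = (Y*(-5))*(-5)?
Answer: 4753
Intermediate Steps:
Y = -10 (Y = -6 - 4 = -10)
S = -256 (S = -6 - 10*(-5)*(-5) = -6 + 50*(-5) = -6 - 250 = -256)
(-75 + S*(-19)) - x(36) = (-75 - 256*(-19)) - 1*36 = (-75 + 4864) - 36 = 4789 - 36 = 4753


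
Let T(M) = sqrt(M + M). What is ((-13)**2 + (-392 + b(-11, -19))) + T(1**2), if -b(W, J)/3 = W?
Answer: -190 + sqrt(2) ≈ -188.59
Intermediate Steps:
T(M) = sqrt(2)*sqrt(M) (T(M) = sqrt(2*M) = sqrt(2)*sqrt(M))
b(W, J) = -3*W
((-13)**2 + (-392 + b(-11, -19))) + T(1**2) = ((-13)**2 + (-392 - 3*(-11))) + sqrt(2)*sqrt(1**2) = (169 + (-392 + 33)) + sqrt(2)*sqrt(1) = (169 - 359) + sqrt(2)*1 = -190 + sqrt(2)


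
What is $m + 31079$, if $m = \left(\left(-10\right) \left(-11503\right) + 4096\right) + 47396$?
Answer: $197601$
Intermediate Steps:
$m = 166522$ ($m = \left(115030 + 4096\right) + 47396 = 119126 + 47396 = 166522$)
$m + 31079 = 166522 + 31079 = 197601$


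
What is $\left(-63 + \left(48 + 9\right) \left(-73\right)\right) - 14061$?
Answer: $-18285$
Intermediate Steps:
$\left(-63 + \left(48 + 9\right) \left(-73\right)\right) - 14061 = \left(-63 + 57 \left(-73\right)\right) - 14061 = \left(-63 - 4161\right) - 14061 = -4224 - 14061 = -18285$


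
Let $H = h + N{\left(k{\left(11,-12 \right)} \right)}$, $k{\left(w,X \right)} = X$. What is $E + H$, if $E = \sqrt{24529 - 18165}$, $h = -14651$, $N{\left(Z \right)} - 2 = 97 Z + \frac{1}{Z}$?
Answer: $- \frac{189757}{12} + 2 \sqrt{1591} \approx -15733.0$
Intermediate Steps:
$N{\left(Z \right)} = 2 + \frac{1}{Z} + 97 Z$ ($N{\left(Z \right)} = 2 + \left(97 Z + \frac{1}{Z}\right) = 2 + \left(\frac{1}{Z} + 97 Z\right) = 2 + \frac{1}{Z} + 97 Z$)
$H = - \frac{189757}{12}$ ($H = -14651 + \left(2 + \frac{1}{-12} + 97 \left(-12\right)\right) = -14651 - \frac{13945}{12} = - \frac{189757}{12} \approx -15813.0$)
$E = 2 \sqrt{1591}$ ($E = \sqrt{6364} = 2 \sqrt{1591} \approx 79.775$)
$E + H = 2 \sqrt{1591} - \frac{189757}{12} = - \frac{189757}{12} + 2 \sqrt{1591}$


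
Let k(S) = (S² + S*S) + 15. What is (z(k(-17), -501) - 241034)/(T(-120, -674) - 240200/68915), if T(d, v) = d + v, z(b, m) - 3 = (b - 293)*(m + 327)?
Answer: 4041602873/10991742 ≈ 367.69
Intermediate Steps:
k(S) = 15 + 2*S² (k(S) = (S² + S²) + 15 = 2*S² + 15 = 15 + 2*S²)
z(b, m) = 3 + (-293 + b)*(327 + m) (z(b, m) = 3 + (b - 293)*(m + 327) = 3 + (-293 + b)*(327 + m))
(z(k(-17), -501) - 241034)/(T(-120, -674) - 240200/68915) = ((-95808 - 293*(-501) + 327*(15 + 2*(-17)²) + (15 + 2*(-17)²)*(-501)) - 241034)/((-120 - 674) - 240200/68915) = ((-95808 + 146793 + 327*(15 + 2*289) + (15 + 2*289)*(-501)) - 241034)/(-794 - 240200*1/68915) = ((-95808 + 146793 + 327*(15 + 578) + (15 + 578)*(-501)) - 241034)/(-794 - 48040/13783) = ((-95808 + 146793 + 327*593 + 593*(-501)) - 241034)/(-10991742/13783) = ((-95808 + 146793 + 193911 - 297093) - 241034)*(-13783/10991742) = (-52197 - 241034)*(-13783/10991742) = -293231*(-13783/10991742) = 4041602873/10991742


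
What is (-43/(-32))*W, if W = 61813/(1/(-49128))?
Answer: -16322526219/4 ≈ -4.0806e+9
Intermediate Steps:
W = -3036749064 (W = 61813/(-1/49128) = 61813*(-49128) = -3036749064)
(-43/(-32))*W = -43/(-32)*(-3036749064) = -43*(-1/32)*(-3036749064) = (43/32)*(-3036749064) = -16322526219/4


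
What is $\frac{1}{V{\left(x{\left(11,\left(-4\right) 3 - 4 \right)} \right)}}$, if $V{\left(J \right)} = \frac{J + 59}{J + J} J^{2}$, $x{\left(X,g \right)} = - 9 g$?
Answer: $\frac{1}{14616} \approx 6.8418 \cdot 10^{-5}$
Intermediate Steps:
$V{\left(J \right)} = \frac{J \left(59 + J\right)}{2}$ ($V{\left(J \right)} = \frac{59 + J}{2 J} J^{2} = \frac{J \left(59 + J\right)}{2}$)
$\frac{1}{V{\left(x{\left(11,\left(-4\right) 3 - 4 \right)} \right)}} = \frac{1}{\frac{1}{2} \left(- 9 \left(\left(-4\right) 3 - 4\right)\right) \left(59 - 9 \left(\left(-4\right) 3 - 4\right)\right)} = \frac{1}{\frac{1}{2} \left(- 9 \left(-12 - 4\right)\right) \left(59 - 9 \left(-12 - 4\right)\right)} = \frac{1}{\frac{1}{2} \left(\left(-9\right) \left(-16\right)\right) \left(59 - -144\right)} = \frac{1}{\frac{1}{2} \cdot 144 \left(59 + 144\right)} = \frac{1}{\frac{1}{2} \cdot 144 \cdot 203} = \frac{1}{14616}$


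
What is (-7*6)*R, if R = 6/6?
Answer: -42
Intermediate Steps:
R = 1 (R = 6*(⅙) = 1)
(-7*6)*R = -7*6*1 = -42*1 = -42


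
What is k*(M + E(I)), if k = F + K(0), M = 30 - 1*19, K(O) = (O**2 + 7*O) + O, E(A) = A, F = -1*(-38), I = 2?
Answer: 494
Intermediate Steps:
F = 38
K(O) = O**2 + 8*O
M = 11 (M = 30 - 19 = 11)
k = 38 (k = 38 + 0*(8 + 0) = 38 + 0*8 = 38 + 0 = 38)
k*(M + E(I)) = 38*(11 + 2) = 38*13 = 494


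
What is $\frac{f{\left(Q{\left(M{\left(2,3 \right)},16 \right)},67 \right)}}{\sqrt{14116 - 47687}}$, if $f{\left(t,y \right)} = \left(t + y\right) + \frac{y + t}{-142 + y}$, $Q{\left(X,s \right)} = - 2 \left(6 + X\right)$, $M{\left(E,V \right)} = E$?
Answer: $- \frac{1258 i \sqrt{33571}}{839275} \approx - 0.27464 i$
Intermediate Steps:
$Q{\left(X,s \right)} = -12 - 2 X$
$f{\left(t,y \right)} = t + y + \frac{t + y}{-142 + y}$ ($f{\left(t,y \right)} = \left(t + y\right) + \frac{t + y}{-142 + y} = t + y + \frac{t + y}{-142 + y}$)
$\frac{f{\left(Q{\left(M{\left(2,3 \right)},16 \right)},67 \right)}}{\sqrt{14116 - 47687}} = \frac{\frac{1}{-142 + 67} \left(67^{2} - 141 \left(-12 - 4\right) - 9447 + \left(-12 - 4\right) 67\right)}{\sqrt{14116 - 47687}} = \frac{\frac{1}{-75} \left(4489 - 141 \left(-12 - 4\right) - 9447 + \left(-12 - 4\right) 67\right)}{\sqrt{-33571}} = \frac{\left(- \frac{1}{75}\right) \left(4489 - -2256 - 9447 - 1072\right)}{i \sqrt{33571}} = - \frac{4489 + 2256 - 9447 - 1072}{75} \left(- \frac{i \sqrt{33571}}{33571}\right) = \left(- \frac{1}{75}\right) \left(-3774\right) \left(- \frac{i \sqrt{33571}}{33571}\right) = \frac{1258 \left(- \frac{i \sqrt{33571}}{33571}\right)}{25} = - \frac{1258 i \sqrt{33571}}{839275}$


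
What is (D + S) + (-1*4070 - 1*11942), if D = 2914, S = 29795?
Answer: 16697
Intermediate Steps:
(D + S) + (-1*4070 - 1*11942) = (2914 + 29795) + (-1*4070 - 1*11942) = 32709 + (-4070 - 11942) = 32709 - 16012 = 16697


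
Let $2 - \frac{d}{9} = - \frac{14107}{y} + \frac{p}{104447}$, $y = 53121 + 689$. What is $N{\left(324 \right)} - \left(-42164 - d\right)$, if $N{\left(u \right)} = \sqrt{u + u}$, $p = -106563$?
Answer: $\frac{237140070578471}{5620293070} + 18 \sqrt{2} \approx 42219.0$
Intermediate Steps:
$y = 53810$
$d = \frac{166033574991}{5620293070}$ ($d = 18 - 9 \left(- \frac{14107}{53810} - \frac{106563}{104447}\right) = 18 - - \frac{64868299731}{5620293070} = 18 + \frac{64868299731}{5620293070} = \frac{166033574991}{5620293070} \approx 29.542$)
$N{\left(u \right)} = \sqrt{2} \sqrt{u}$ ($N{\left(u \right)} = \sqrt{2 u} = \sqrt{2} \sqrt{u}$)
$N{\left(324 \right)} - \left(-42164 - d\right) = \sqrt{2} \sqrt{324} - \left(-42164 - \frac{166033574991}{5620293070}\right) = \sqrt{2} \cdot 18 - \left(-42164 - \frac{166033574991}{5620293070}\right) = 18 \sqrt{2} - - \frac{237140070578471}{5620293070} = 18 \sqrt{2} + \frac{237140070578471}{5620293070} = \frac{237140070578471}{5620293070} + 18 \sqrt{2}$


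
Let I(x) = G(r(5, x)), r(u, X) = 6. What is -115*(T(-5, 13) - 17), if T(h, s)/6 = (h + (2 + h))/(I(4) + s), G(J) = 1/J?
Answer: 187565/79 ≈ 2374.2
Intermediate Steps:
I(x) = ⅙ (I(x) = 1/6 = ⅙)
T(h, s) = 6*(2 + 2*h)/(⅙ + s) (T(h, s) = 6*((h + (2 + h))/(⅙ + s)) = 6*((2 + 2*h)/(⅙ + s)) = 6*(2 + 2*h)/(⅙ + s))
-115*(T(-5, 13) - 17) = -115*(72*(1 - 5)/(1 + 6*13) - 17) = -115*(72*(-4)/(1 + 78) - 17) = -115*(72*(-4)/79 - 17) = -115*(72*(1/79)*(-4) - 17) = -115*(-288/79 - 17) = -115*(-1631/79) = 187565/79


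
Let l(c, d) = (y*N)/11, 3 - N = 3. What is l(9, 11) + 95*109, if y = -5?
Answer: 10355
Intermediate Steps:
N = 0 (N = 3 - 1*3 = 3 - 3 = 0)
l(c, d) = 0 (l(c, d) = -5*0/11 = 0*(1/11) = 0)
l(9, 11) + 95*109 = 0 + 95*109 = 0 + 10355 = 10355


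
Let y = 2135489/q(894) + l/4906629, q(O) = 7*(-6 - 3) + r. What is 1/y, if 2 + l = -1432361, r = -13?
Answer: -372903804/10478161116169 ≈ -3.5589e-5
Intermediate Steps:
l = -1432363 (l = -2 - 1432361 = -1432363)
q(O) = -76 (q(O) = 7*(-6 - 3) - 13 = 7*(-9) - 13 = -63 - 13 = -76)
y = -10478161116169/372903804 (y = 2135489/(-76) - 1432363/4906629 = 2135489*(-1/76) - 1432363*1/4906629 = -2135489/76 - 1432363/4906629 = -10478161116169/372903804 ≈ -28099.)
1/y = 1/(-10478161116169/372903804) = -372903804/10478161116169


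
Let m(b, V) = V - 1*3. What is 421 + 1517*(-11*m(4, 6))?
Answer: -49640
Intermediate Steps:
m(b, V) = -3 + V (m(b, V) = V - 3 = -3 + V)
421 + 1517*(-11*m(4, 6)) = 421 + 1517*(-11*(-3 + 6)) = 421 + 1517*(-11*3) = 421 + 1517*(-33) = 421 - 50061 = -49640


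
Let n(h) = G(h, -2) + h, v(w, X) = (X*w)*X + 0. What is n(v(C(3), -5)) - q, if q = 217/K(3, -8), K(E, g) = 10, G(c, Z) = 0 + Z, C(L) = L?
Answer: 513/10 ≈ 51.300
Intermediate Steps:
G(c, Z) = Z
v(w, X) = w*X² (v(w, X) = w*X² + 0 = w*X²)
n(h) = -2 + h
q = 217/10 ≈ 21.700
n(v(C(3), -5)) - q = (-2 + 3*(-5)²) - 1*217/10 = (-2 + 3*25) - 217/10 = (-2 + 75) - 217/10 = 73 - 217/10 = 513/10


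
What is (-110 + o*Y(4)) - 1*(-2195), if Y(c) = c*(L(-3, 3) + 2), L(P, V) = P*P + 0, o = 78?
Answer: 5517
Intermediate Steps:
L(P, V) = P² (L(P, V) = P² + 0 = P²)
Y(c) = 11*c (Y(c) = c*((-3)² + 2) = c*(9 + 2) = c*11 = 11*c)
(-110 + o*Y(4)) - 1*(-2195) = (-110 + 78*(11*4)) - 1*(-2195) = (-110 + 78*44) + 2195 = (-110 + 3432) + 2195 = 3322 + 2195 = 5517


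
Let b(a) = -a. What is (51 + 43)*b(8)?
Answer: -752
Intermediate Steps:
(51 + 43)*b(8) = (51 + 43)*(-1*8) = 94*(-8) = -752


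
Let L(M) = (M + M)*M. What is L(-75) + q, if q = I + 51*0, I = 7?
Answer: 11257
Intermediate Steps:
L(M) = 2*M² (L(M) = (2*M)*M = 2*M²)
q = 7 (q = 7 + 51*0 = 7 + 0 = 7)
L(-75) + q = 2*(-75)² + 7 = 2*5625 + 7 = 11250 + 7 = 11257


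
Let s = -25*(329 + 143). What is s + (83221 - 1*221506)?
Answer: -150085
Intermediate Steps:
s = -11800 (s = -25*472 = -11800)
s + (83221 - 1*221506) = -11800 + (83221 - 1*221506) = -11800 + (83221 - 221506) = -11800 - 138285 = -150085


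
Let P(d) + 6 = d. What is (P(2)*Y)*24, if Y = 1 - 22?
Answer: 2016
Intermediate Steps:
P(d) = -6 + d
Y = -21
(P(2)*Y)*24 = ((-6 + 2)*(-21))*24 = -4*(-21)*24 = 84*24 = 2016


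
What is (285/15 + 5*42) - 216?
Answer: 13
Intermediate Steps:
(285/15 + 5*42) - 216 = (285*(1/15) + 210) - 216 = (19 + 210) - 216 = 229 - 216 = 13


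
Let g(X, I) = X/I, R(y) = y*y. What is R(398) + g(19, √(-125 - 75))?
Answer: 158404 - 19*I*√2/20 ≈ 1.584e+5 - 1.3435*I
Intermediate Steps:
R(y) = y²
R(398) + g(19, √(-125 - 75)) = 398² + 19/(√(-125 - 75)) = 158404 + 19/(√(-200)) = 158404 + 19/((10*I*√2)) = 158404 + 19*(-I*√2/20) = 158404 - 19*I*√2/20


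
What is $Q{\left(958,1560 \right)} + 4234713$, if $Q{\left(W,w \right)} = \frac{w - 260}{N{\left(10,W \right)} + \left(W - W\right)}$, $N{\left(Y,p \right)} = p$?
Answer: $\frac{2028428177}{479} \approx 4.2347 \cdot 10^{6}$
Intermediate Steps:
$Q{\left(W,w \right)} = \frac{-260 + w}{W}$ ($Q{\left(W,w \right)} = \frac{w - 260}{W + \left(W - W\right)} = \frac{-260 + w}{W + 0} = \frac{-260 + w}{W}$)
$Q{\left(958,1560 \right)} + 4234713 = \frac{-260 + 1560}{958} + 4234713 = \frac{1}{958} \cdot 1300 + 4234713 = \frac{650}{479} + 4234713 = \frac{2028428177}{479}$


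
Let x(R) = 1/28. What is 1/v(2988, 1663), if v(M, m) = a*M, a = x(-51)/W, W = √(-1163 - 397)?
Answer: 14*I*√390/747 ≈ 0.37012*I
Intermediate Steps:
x(R) = 1/28
W = 2*I*√390 (W = √(-1560) = 2*I*√390 ≈ 39.497*I)
a = -I*√390/21840 (a = 1/(28*((2*I*√390))) = (-I*√390/780)/28 = -I*√390/21840 ≈ -0.00090423*I)
v(M, m) = -I*M*√390/21840 (v(M, m) = (-I*√390/21840)*M = -I*M*√390/21840)
1/v(2988, 1663) = 1/(-1/21840*I*2988*√390) = 1/(-249*I*√390/1820) = 14*I*√390/747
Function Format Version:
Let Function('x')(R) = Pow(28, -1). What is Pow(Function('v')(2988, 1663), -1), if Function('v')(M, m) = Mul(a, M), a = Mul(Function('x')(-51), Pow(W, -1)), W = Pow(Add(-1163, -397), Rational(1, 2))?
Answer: Mul(Rational(14, 747), I, Pow(390, Rational(1, 2))) ≈ Mul(0.37012, I)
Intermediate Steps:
Function('x')(R) = Rational(1, 28)
W = Mul(2, I, Pow(390, Rational(1, 2))) (W = Pow(-1560, Rational(1, 2)) = Mul(2, I, Pow(390, Rational(1, 2))) ≈ Mul(39.497, I))
a = Mul(Rational(-1, 21840), I, Pow(390, Rational(1, 2))) (a = Mul(Rational(1, 28), Pow(Mul(2, I, Pow(390, Rational(1, 2))), -1)) = Mul(Rational(1, 28), Mul(Rational(-1, 780), I, Pow(390, Rational(1, 2)))) = Mul(Rational(-1, 21840), I, Pow(390, Rational(1, 2))) ≈ Mul(-0.00090423, I))
Function('v')(M, m) = Mul(Rational(-1, 21840), I, M, Pow(390, Rational(1, 2))) (Function('v')(M, m) = Mul(Mul(Rational(-1, 21840), I, Pow(390, Rational(1, 2))), M) = Mul(Rational(-1, 21840), I, M, Pow(390, Rational(1, 2))))
Pow(Function('v')(2988, 1663), -1) = Pow(Mul(Rational(-1, 21840), I, 2988, Pow(390, Rational(1, 2))), -1) = Pow(Mul(Rational(-249, 1820), I, Pow(390, Rational(1, 2))), -1) = Mul(Rational(14, 747), I, Pow(390, Rational(1, 2)))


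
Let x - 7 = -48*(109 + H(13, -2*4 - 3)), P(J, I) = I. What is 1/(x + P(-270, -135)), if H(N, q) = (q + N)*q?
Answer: -1/4304 ≈ -0.00023234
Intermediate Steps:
H(N, q) = q*(N + q) (H(N, q) = (N + q)*q = q*(N + q))
x = -4169 (x = 7 - 48*(109 + (-2*4 - 3)*(13 + (-2*4 - 3))) = 7 - 48*(109 + (-8 - 3)*(13 + (-8 - 3))) = 7 - 48*(109 - 11*(13 - 11)) = 7 - 48*(109 - 11*2) = 7 - 48*(109 - 22) = 7 - 48*87 = 7 - 4176 = -4169)
1/(x + P(-270, -135)) = 1/(-4169 - 135) = 1/(-4304) = -1/4304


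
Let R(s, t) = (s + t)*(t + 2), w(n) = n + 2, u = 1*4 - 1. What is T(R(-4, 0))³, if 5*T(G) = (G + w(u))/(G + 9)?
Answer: -27/125 ≈ -0.21600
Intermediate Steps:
u = 3 (u = 4 - 1 = 3)
w(n) = 2 + n
R(s, t) = (2 + t)*(s + t) (R(s, t) = (s + t)*(2 + t) = (2 + t)*(s + t))
T(G) = (5 + G)/(5*(9 + G)) (T(G) = ((G + (2 + 3))/(G + 9))/5 = ((G + 5)/(9 + G))/5 = ((5 + G)/(9 + G))/5 = (5 + G)/(5*(9 + G)))
T(R(-4, 0))³ = ((5 + (0² + 2*(-4) + 2*0 - 4*0))/(5*(9 + (0² + 2*(-4) + 2*0 - 4*0))))³ = ((5 + (0 - 8 + 0 + 0))/(5*(9 + (0 - 8 + 0 + 0))))³ = ((5 - 8)/(5*(9 - 8)))³ = ((⅕)*(-3)/1)³ = ((⅕)*1*(-3))³ = (-⅗)³ = -27/125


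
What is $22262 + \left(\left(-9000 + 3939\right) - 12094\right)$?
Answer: $5107$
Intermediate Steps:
$22262 + \left(\left(-9000 + 3939\right) - 12094\right) = 22262 - 17155 = 5107$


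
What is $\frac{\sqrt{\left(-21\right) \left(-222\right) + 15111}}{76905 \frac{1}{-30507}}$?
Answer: $- \frac{132197 \sqrt{13}}{8545} \approx -55.78$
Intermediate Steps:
$\frac{\sqrt{\left(-21\right) \left(-222\right) + 15111}}{76905 \frac{1}{-30507}} = \frac{\sqrt{4662 + 15111}}{76905 \left(- \frac{1}{30507}\right)} = \frac{\sqrt{19773}}{- \frac{25635}{10169}} = 39 \sqrt{13} \left(- \frac{10169}{25635}\right) = - \frac{132197 \sqrt{13}}{8545}$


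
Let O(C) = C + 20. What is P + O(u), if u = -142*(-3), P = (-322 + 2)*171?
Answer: -54274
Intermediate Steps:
P = -54720 (P = -320*171 = -54720)
u = 426
O(C) = 20 + C
P + O(u) = -54720 + (20 + 426) = -54720 + 446 = -54274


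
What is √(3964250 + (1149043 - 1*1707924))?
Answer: √3405369 ≈ 1845.4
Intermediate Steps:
√(3964250 + (1149043 - 1*1707924)) = √(3964250 + (1149043 - 1707924)) = √(3964250 - 558881) = √3405369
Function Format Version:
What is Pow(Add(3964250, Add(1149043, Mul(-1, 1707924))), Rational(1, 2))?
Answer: Pow(3405369, Rational(1, 2)) ≈ 1845.4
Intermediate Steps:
Pow(Add(3964250, Add(1149043, Mul(-1, 1707924))), Rational(1, 2)) = Pow(Add(3964250, Add(1149043, -1707924)), Rational(1, 2)) = Pow(Add(3964250, -558881), Rational(1, 2)) = Pow(3405369, Rational(1, 2))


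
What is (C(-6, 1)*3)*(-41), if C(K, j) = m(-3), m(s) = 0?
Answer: 0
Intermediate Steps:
C(K, j) = 0
(C(-6, 1)*3)*(-41) = (0*3)*(-41) = 0*(-41) = 0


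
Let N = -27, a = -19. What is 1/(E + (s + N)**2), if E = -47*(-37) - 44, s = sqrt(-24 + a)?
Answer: I/(54*sqrt(43) + 2381*I) ≈ 0.0004109 + 6.1109e-5*I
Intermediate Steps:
s = I*sqrt(43) (s = sqrt(-24 - 19) = sqrt(-43) = I*sqrt(43) ≈ 6.5574*I)
E = 1695 (E = 1739 - 44 = 1695)
1/(E + (s + N)**2) = 1/(1695 + (I*sqrt(43) - 27)**2) = 1/(1695 + (-27 + I*sqrt(43))**2)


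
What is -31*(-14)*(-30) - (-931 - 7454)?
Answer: -4635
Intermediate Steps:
-31*(-14)*(-30) - (-931 - 7454) = 434*(-30) - 1*(-8385) = -13020 + 8385 = -4635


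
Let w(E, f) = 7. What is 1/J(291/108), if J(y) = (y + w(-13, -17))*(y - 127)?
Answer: -1296/1561775 ≈ -0.00082983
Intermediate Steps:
J(y) = (-127 + y)*(7 + y) (J(y) = (y + 7)*(y - 127) = (7 + y)*(-127 + y) = (-127 + y)*(7 + y))
1/J(291/108) = 1/(-889 + (291/108)² - 34920/108) = 1/(-889 + (291*(1/108))² - 34920/108) = 1/(-889 + (97/36)² - 120*97/36) = 1/(-889 + 9409/1296 - 970/3) = 1/(-1561775/1296) = -1296/1561775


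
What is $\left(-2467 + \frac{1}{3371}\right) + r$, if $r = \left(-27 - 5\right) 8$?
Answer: $- \frac{9179232}{3371} \approx -2723.0$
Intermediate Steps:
$r = -256$ ($r = \left(-32\right) 8 = -256$)
$\left(-2467 + \frac{1}{3371}\right) + r = \left(-2467 + \frac{1}{3371}\right) - 256 = - \frac{8316256}{3371} - 256 = - \frac{9179232}{3371}$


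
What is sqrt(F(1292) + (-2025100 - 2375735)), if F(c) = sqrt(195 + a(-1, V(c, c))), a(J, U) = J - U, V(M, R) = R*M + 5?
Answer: sqrt(-4400835 + 5*I*sqrt(66763)) ≈ 0.31 + 2097.8*I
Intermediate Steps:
V(M, R) = 5 + M*R (V(M, R) = M*R + 5 = 5 + M*R)
F(c) = sqrt(189 - c**2) (F(c) = sqrt(195 + (-1 - (5 + c*c))) = sqrt(195 + (-1 - (5 + c**2))) = sqrt(195 + (-1 + (-5 - c**2))) = sqrt(195 + (-6 - c**2)) = sqrt(189 - c**2))
sqrt(F(1292) + (-2025100 - 2375735)) = sqrt(sqrt(189 - 1*1292**2) + (-2025100 - 2375735)) = sqrt(sqrt(189 - 1*1669264) - 4400835) = sqrt(sqrt(189 - 1669264) - 4400835) = sqrt(sqrt(-1669075) - 4400835) = sqrt(5*I*sqrt(66763) - 4400835) = sqrt(-4400835 + 5*I*sqrt(66763))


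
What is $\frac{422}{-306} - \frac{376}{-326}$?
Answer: $- \frac{5629}{24939} \approx -0.22571$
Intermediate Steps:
$\frac{422}{-306} - \frac{376}{-326} = 422 \left(- \frac{1}{306}\right) - - \frac{188}{163} = - \frac{211}{153} + \frac{188}{163} = - \frac{5629}{24939}$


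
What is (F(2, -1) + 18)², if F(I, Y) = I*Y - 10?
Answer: 36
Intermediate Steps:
F(I, Y) = -10 + I*Y
(F(2, -1) + 18)² = ((-10 + 2*(-1)) + 18)² = ((-10 - 2) + 18)² = (-12 + 18)² = 6² = 36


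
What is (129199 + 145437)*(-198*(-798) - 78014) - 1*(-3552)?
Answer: 21968137192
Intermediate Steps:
(129199 + 145437)*(-198*(-798) - 78014) - 1*(-3552) = 274636*(158004 - 78014) + 3552 = 274636*79990 + 3552 = 21968133640 + 3552 = 21968137192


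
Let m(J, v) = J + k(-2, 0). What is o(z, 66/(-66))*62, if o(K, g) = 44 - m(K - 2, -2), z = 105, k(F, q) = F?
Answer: -3534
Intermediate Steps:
m(J, v) = -2 + J (m(J, v) = J - 2 = -2 + J)
o(K, g) = 48 - K (o(K, g) = 44 - (-2 + (K - 2)) = 44 - (-2 + (-2 + K)) = 44 - (-4 + K) = 44 + (4 - K) = 48 - K)
o(z, 66/(-66))*62 = (48 - 1*105)*62 = (48 - 105)*62 = -57*62 = -3534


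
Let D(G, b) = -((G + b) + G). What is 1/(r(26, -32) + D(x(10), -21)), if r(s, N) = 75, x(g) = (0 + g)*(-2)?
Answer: 1/136 ≈ 0.0073529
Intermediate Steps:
x(g) = -2*g (x(g) = g*(-2) = -2*g)
D(G, b) = -b - 2*G (D(G, b) = -(b + 2*G) = -b - 2*G)
1/(r(26, -32) + D(x(10), -21)) = 1/(75 + (-1*(-21) - (-4)*10)) = 1/(75 + (21 - 2*(-20))) = 1/(75 + (21 + 40)) = 1/(75 + 61) = 1/136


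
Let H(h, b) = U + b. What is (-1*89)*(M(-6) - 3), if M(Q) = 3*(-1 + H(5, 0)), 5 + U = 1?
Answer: 1602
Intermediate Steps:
U = -4 (U = -5 + 1 = -4)
H(h, b) = -4 + b
M(Q) = -15 (M(Q) = 3*(-1 + (-4 + 0)) = 3*(-1 - 4) = 3*(-5) = -15)
(-1*89)*(M(-6) - 3) = (-1*89)*(-15 - 3) = -89*(-18) = 1602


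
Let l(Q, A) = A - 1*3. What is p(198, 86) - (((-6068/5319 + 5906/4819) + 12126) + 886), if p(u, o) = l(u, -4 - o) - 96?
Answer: -338373649783/25632261 ≈ -13201.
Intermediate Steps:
l(Q, A) = -3 + A (l(Q, A) = A - 3 = -3 + A)
p(u, o) = -103 - o (p(u, o) = (-3 + (-4 - o)) - 96 = (-7 - o) - 96 = -103 - o)
p(198, 86) - (((-6068/5319 + 5906/4819) + 12126) + 886) = (-103 - 1*86) - (((-6068/5319 + 5906/4819) + 12126) + 886) = (-103 - 86) - (((-6068*1/5319 + 5906*(1/4819)) + 12126) + 886) = -189 - (((-6068/5319 + 5906/4819) + 12126) + 886) = -189 - ((2172322/25632261 + 12126) + 886) = -189 - (310818969208/25632261 + 886) = -189 - 1*333529152454/25632261 = -189 - 333529152454/25632261 = -338373649783/25632261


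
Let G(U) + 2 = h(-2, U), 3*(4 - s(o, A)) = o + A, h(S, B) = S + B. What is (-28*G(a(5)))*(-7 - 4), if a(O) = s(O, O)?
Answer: -3080/3 ≈ -1026.7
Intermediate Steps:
h(S, B) = B + S
s(o, A) = 4 - A/3 - o/3 (s(o, A) = 4 - (o + A)/3 = 4 - (A + o)/3 = 4 + (-A/3 - o/3) = 4 - A/3 - o/3)
a(O) = 4 - 2*O/3 (a(O) = 4 - O/3 - O/3 = 4 - 2*O/3)
G(U) = -4 + U (G(U) = -2 + (U - 2) = -2 + (-2 + U) = -4 + U)
(-28*G(a(5)))*(-7 - 4) = (-28*(-4 + (4 - ⅔*5)))*(-7 - 4) = -28*(-4 + (4 - 10/3))*(-11) = -28*(-4 + ⅔)*(-11) = -28*(-10/3)*(-11) = (280/3)*(-11) = -3080/3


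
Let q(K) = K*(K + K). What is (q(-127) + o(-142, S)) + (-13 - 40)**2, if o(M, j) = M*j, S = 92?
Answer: 22003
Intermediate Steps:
q(K) = 2*K**2 (q(K) = K*(2*K) = 2*K**2)
(q(-127) + o(-142, S)) + (-13 - 40)**2 = (2*(-127)**2 - 142*92) + (-13 - 40)**2 = (2*16129 - 13064) + (-53)**2 = (32258 - 13064) + 2809 = 19194 + 2809 = 22003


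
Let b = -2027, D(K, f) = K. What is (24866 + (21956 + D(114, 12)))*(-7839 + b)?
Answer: -463070576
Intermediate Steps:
(24866 + (21956 + D(114, 12)))*(-7839 + b) = (24866 + (21956 + 114))*(-7839 - 2027) = (24866 + 22070)*(-9866) = 46936*(-9866) = -463070576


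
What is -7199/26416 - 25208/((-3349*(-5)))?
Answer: -786441783/442335920 ≈ -1.7779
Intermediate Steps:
-7199/26416 - 25208/((-3349*(-5))) = -7199*1/26416 - 25208/16745 = -7199/26416 - 25208*1/16745 = -7199/26416 - 25208/16745 = -786441783/442335920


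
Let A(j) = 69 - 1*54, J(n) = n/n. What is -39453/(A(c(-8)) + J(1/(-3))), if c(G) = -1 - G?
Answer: -39453/16 ≈ -2465.8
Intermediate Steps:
J(n) = 1
A(j) = 15 (A(j) = 69 - 54 = 15)
-39453/(A(c(-8)) + J(1/(-3))) = -39453/(15 + 1) = -39453/16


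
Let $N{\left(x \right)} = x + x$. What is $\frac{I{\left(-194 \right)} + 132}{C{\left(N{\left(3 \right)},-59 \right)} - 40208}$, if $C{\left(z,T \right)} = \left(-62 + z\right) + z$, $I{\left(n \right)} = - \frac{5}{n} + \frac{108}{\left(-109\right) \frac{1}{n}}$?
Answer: $- \frac{6856505}{851295668} \approx -0.0080542$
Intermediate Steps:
$N{\left(x \right)} = 2 x$
$I{\left(n \right)} = - \frac{5}{n} - \frac{108 n}{109}$ ($I{\left(n \right)} = - \frac{5}{n} + 108 \left(- \frac{n}{109}\right) = - \frac{5}{n} - \frac{108 n}{109}$)
$C{\left(z,T \right)} = -62 + 2 z$
$\frac{I{\left(-194 \right)} + 132}{C{\left(N{\left(3 \right)},-59 \right)} - 40208} = \frac{\left(- \frac{5}{-194} - - \frac{20952}{109}\right) + 132}{\left(-62 + 2 \cdot 2 \cdot 3\right) - 40208} = \frac{\left(\left(-5\right) \left(- \frac{1}{194}\right) + \frac{20952}{109}\right) + 132}{\left(-62 + 2 \cdot 6\right) - 40208} = \frac{\left(\frac{5}{194} + \frac{20952}{109}\right) + 132}{\left(-62 + 12\right) - 40208} = \frac{\frac{4065233}{21146} + 132}{-50 - 40208} = \frac{6856505}{21146 \left(-40258\right)} = \frac{6856505}{21146} \left(- \frac{1}{40258}\right) = - \frac{6856505}{851295668}$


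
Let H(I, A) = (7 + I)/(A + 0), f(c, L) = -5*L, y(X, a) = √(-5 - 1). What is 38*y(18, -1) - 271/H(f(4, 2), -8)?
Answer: -2168/3 + 38*I*√6 ≈ -722.67 + 93.081*I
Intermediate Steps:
y(X, a) = I*√6 (y(X, a) = √(-6) = I*√6)
H(I, A) = (7 + I)/A
38*y(18, -1) - 271/H(f(4, 2), -8) = 38*(I*√6) - 271*(-8/(7 - 5*2)) = 38*I*√6 - 271*(-8/(7 - 10)) = 38*I*√6 - 271/((-⅛*(-3))) = 38*I*√6 - 271/3/8 = 38*I*√6 - 271*8/3 = 38*I*√6 - 2168/3 = -2168/3 + 38*I*√6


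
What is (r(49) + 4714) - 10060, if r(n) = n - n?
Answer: -5346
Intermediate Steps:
r(n) = 0
(r(49) + 4714) - 10060 = (0 + 4714) - 10060 = 4714 - 10060 = -5346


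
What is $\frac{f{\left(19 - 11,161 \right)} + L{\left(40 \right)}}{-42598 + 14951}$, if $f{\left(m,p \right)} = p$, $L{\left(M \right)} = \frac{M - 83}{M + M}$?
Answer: $- \frac{12837}{2211760} \approx -0.005804$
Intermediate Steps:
$L{\left(M \right)} = \frac{-83 + M}{2 M}$
$\frac{f{\left(19 - 11,161 \right)} + L{\left(40 \right)}}{-42598 + 14951} = \frac{161 + \frac{-83 + 40}{2 \cdot 40}}{-42598 + 14951} = \frac{161 + \frac{1}{2} \cdot \frac{1}{40} \left(-43\right)}{-27647} = \left(161 - \frac{43}{80}\right) \left(- \frac{1}{27647}\right) = \frac{12837}{80} \left(- \frac{1}{27647}\right) = - \frac{12837}{2211760}$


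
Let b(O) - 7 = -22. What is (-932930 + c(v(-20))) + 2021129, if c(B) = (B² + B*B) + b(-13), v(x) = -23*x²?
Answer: 170368184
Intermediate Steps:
b(O) = -15 (b(O) = 7 - 22 = -15)
c(B) = -15 + 2*B² (c(B) = (B² + B*B) - 15 = (B² + B²) - 15 = 2*B² - 15 = -15 + 2*B²)
(-932930 + c(v(-20))) + 2021129 = (-932930 + (-15 + 2*(-23*(-20)²)²)) + 2021129 = (-932930 + (-15 + 2*(-23*400)²)) + 2021129 = (-932930 + (-15 + 2*(-9200)²)) + 2021129 = (-932930 + (-15 + 2*84640000)) + 2021129 = (-932930 + (-15 + 169280000)) + 2021129 = (-932930 + 169279985) + 2021129 = 168347055 + 2021129 = 170368184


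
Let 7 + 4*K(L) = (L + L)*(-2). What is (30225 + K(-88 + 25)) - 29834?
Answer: 1809/4 ≈ 452.25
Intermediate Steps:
K(L) = -7/4 - L (K(L) = -7/4 + ((L + L)*(-2))/4 = -7/4 + ((2*L)*(-2))/4 = -7/4 + (-4*L)/4 = -7/4 - L)
(30225 + K(-88 + 25)) - 29834 = (30225 + (-7/4 - (-88 + 25))) - 29834 = (30225 + (-7/4 - 1*(-63))) - 29834 = (30225 + (-7/4 + 63)) - 29834 = (30225 + 245/4) - 29834 = 121145/4 - 29834 = 1809/4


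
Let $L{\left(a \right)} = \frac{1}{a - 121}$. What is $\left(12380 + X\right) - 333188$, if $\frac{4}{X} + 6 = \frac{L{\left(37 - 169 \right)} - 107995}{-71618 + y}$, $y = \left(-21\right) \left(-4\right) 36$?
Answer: $- \frac{6159768031394}{19200739} \approx -3.2081 \cdot 10^{5}$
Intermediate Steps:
$L{\left(a \right)} = \frac{1}{-121 + a}$
$y = 3024$ ($y = 84 \cdot 36 = 3024$)
$X = - \frac{17354282}{19200739}$ ($X = \frac{4}{-6 + \frac{\frac{1}{-121 + \left(37 - 169\right)} - 107995}{-71618 + 3024}} = \frac{4}{-6 + \frac{\frac{1}{-121 - 132} - 107995}{-68594}} = \frac{4}{-6 + \left(\frac{1}{-253} - 107995\right) \left(- \frac{1}{68594}\right)} = \frac{4}{-6 + \left(- \frac{1}{253} - 107995\right) \left(- \frac{1}{68594}\right)} = \frac{4}{-6 - - \frac{13661368}{8677141}} = \frac{4}{-6 + \frac{13661368}{8677141}} = \frac{4}{- \frac{38401478}{8677141}} = 4 \left(- \frac{8677141}{38401478}\right) = - \frac{17354282}{19200739} \approx -0.90383$)
$\left(12380 + X\right) - 333188 = \left(12380 - \frac{17354282}{19200739}\right) - 333188 = \frac{237687794538}{19200739} - 333188 = - \frac{6159768031394}{19200739}$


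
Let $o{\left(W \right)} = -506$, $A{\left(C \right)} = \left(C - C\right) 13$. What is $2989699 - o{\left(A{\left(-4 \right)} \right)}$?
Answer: $2990205$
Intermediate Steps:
$A{\left(C \right)} = 0$ ($A{\left(C \right)} = 0 \cdot 13 = 0$)
$2989699 - o{\left(A{\left(-4 \right)} \right)} = 2989699 - -506 = 2989699 + 506 = 2990205$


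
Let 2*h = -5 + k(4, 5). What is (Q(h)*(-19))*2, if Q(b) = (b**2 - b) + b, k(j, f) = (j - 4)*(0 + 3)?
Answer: -475/2 ≈ -237.50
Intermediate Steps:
k(j, f) = -12 + 3*j (k(j, f) = (-4 + j)*3 = -12 + 3*j)
h = -5/2 (h = (-5 + (-12 + 3*4))/2 = (-5 + (-12 + 12))/2 = (-5 + 0)/2 = (1/2)*(-5) = -5/2 ≈ -2.5000)
Q(b) = b**2
(Q(h)*(-19))*2 = ((-5/2)**2*(-19))*2 = ((25/4)*(-19))*2 = -475/4*2 = -475/2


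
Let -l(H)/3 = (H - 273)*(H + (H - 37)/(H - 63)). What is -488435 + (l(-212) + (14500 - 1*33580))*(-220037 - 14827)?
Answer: 4213959626299/55 ≈ 7.6617e+10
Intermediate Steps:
l(H) = -3*(-273 + H)*(H + (-37 + H)/(-63 + H)) (l(H) = -3*(H - 273)*(H + (H - 37)/(H - 63)) = -3*(-273 + H)*(H + (-37 + H)/(-63 + H)))
-488435 + (l(-212) + (14500 - 1*33580))*(-220037 - 14827) = -488435 + (3*(-10101 - 1*(-212)**3 - 16889*(-212) + 335*(-212)**2)/(-63 - 212) + (14500 - 1*33580))*(-220037 - 14827) = -488435 + (3*(-10101 - 1*(-9528128) + 3580468 + 335*44944)/(-275) + (14500 - 33580))*(-234864) = -488435 + (3*(-1/275)*(-10101 + 9528128 + 3580468 + 15056240) - 19080)*(-234864) = -488435 + (3*(-1/275)*28154735 - 19080)*(-234864) = -488435 + (-16892841/55 - 19080)*(-234864) = -488435 - 17942241/55*(-234864) = -488435 + 4213986490224/55 = 4213959626299/55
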